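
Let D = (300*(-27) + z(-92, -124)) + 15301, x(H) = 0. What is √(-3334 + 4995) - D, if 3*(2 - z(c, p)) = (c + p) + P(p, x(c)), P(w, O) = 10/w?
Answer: -1353155/186 + √1661 ≈ -7234.3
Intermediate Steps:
z(c, p) = 2 - 10/(3*p) - c/3 - p/3 (z(c, p) = 2 - ((c + p) + 10/p)/3 = 2 - (c + p + 10/p)/3 = 2 + (-10/(3*p) - c/3 - p/3) = 2 - 10/(3*p) - c/3 - p/3)
D = 1353155/186 (D = (300*(-27) + (⅓)*(-10 - 124*(6 - 1*(-92) - 1*(-124)))/(-124)) + 15301 = (-8100 + (⅓)*(-1/124)*(-10 - 124*(6 + 92 + 124))) + 15301 = (-8100 + (⅓)*(-1/124)*(-10 - 124*222)) + 15301 = (-8100 + (⅓)*(-1/124)*(-10 - 27528)) + 15301 = (-8100 + (⅓)*(-1/124)*(-27538)) + 15301 = (-8100 + 13769/186) + 15301 = -1492831/186 + 15301 = 1353155/186 ≈ 7275.0)
√(-3334 + 4995) - D = √(-3334 + 4995) - 1*1353155/186 = √1661 - 1353155/186 = -1353155/186 + √1661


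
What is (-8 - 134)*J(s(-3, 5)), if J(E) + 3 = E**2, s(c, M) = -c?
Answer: -852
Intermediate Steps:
J(E) = -3 + E**2
(-8 - 134)*J(s(-3, 5)) = (-8 - 134)*(-3 + (-1*(-3))**2) = -142*(-3 + 3**2) = -142*(-3 + 9) = -142*6 = -852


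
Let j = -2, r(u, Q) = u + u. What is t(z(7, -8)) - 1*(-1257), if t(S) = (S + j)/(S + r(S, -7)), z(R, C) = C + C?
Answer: 10059/8 ≈ 1257.4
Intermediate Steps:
r(u, Q) = 2*u
z(R, C) = 2*C
t(S) = (-2 + S)/(3*S) (t(S) = (S - 2)/(S + 2*S) = (-2 + S)/((3*S)) = (-2 + S)*(1/(3*S)) = (-2 + S)/(3*S))
t(z(7, -8)) - 1*(-1257) = (-2 + 2*(-8))/(3*((2*(-8)))) - 1*(-1257) = (1/3)*(-2 - 16)/(-16) + 1257 = (1/3)*(-1/16)*(-18) + 1257 = 3/8 + 1257 = 10059/8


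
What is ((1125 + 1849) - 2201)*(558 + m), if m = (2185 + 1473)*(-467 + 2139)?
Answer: 4728235382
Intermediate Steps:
m = 6116176 (m = 3658*1672 = 6116176)
((1125 + 1849) - 2201)*(558 + m) = ((1125 + 1849) - 2201)*(558 + 6116176) = (2974 - 2201)*6116734 = 773*6116734 = 4728235382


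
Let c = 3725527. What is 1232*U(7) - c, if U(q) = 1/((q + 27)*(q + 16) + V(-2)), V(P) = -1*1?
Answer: -264512305/71 ≈ -3.7255e+6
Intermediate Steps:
V(P) = -1
U(q) = 1/(-1 + (16 + q)*(27 + q)) (U(q) = 1/((q + 27)*(q + 16) - 1) = 1/((27 + q)*(16 + q) - 1) = 1/((16 + q)*(27 + q) - 1) = 1/(-1 + (16 + q)*(27 + q)))
1232*U(7) - c = 1232/(431 + 7² + 43*7) - 1*3725527 = 1232/(431 + 49 + 301) - 3725527 = 1232/781 - 3725527 = 1232*(1/781) - 3725527 = 112/71 - 3725527 = -264512305/71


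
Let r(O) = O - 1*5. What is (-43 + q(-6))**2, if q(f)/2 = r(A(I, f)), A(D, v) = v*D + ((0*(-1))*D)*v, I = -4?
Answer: 25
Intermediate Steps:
A(D, v) = D*v (A(D, v) = D*v + (0*D)*v = D*v + 0*v = D*v + 0 = D*v)
r(O) = -5 + O (r(O) = O - 5 = -5 + O)
q(f) = -10 - 8*f (q(f) = 2*(-5 - 4*f) = -10 - 8*f)
(-43 + q(-6))**2 = (-43 + (-10 - 8*(-6)))**2 = (-43 + (-10 + 48))**2 = (-43 + 38)**2 = (-5)**2 = 25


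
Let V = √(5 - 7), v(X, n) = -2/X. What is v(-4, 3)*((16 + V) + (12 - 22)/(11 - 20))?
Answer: 77/9 + I*√2/2 ≈ 8.5556 + 0.70711*I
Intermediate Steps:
V = I*√2 (V = √(-2) = I*√2 ≈ 1.4142*I)
v(-4, 3)*((16 + V) + (12 - 22)/(11 - 20)) = (-2/(-4))*((16 + I*√2) + (12 - 22)/(11 - 20)) = (-2*(-¼))*((16 + I*√2) - 10/(-9)) = ((16 + I*√2) - 10*(-⅑))/2 = ((16 + I*√2) + 10/9)/2 = (154/9 + I*√2)/2 = 77/9 + I*√2/2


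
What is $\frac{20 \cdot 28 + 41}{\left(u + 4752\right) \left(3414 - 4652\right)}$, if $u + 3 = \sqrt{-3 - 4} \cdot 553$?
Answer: $- \frac{2854149}{30570756032} + \frac{332353 i \sqrt{7}}{30570756032} \approx -9.3362 \cdot 10^{-5} + 2.8764 \cdot 10^{-5} i$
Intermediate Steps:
$u = -3 + 553 i \sqrt{7}$ ($u = -3 + \sqrt{-3 - 4} \cdot 553 = -3 + \sqrt{-7} \cdot 553 = -3 + i \sqrt{7} \cdot 553 = -3 + 553 i \sqrt{7} \approx -3.0 + 1463.1 i$)
$\frac{20 \cdot 28 + 41}{\left(u + 4752\right) \left(3414 - 4652\right)} = \frac{20 \cdot 28 + 41}{\left(\left(-3 + 553 i \sqrt{7}\right) + 4752\right) \left(3414 - 4652\right)} = \frac{560 + 41}{\left(4749 + 553 i \sqrt{7}\right) \left(-1238\right)} = \frac{601}{-5879262 - 684614 i \sqrt{7}}$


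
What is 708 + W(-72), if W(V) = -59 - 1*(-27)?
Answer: 676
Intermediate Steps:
W(V) = -32 (W(V) = -59 + 27 = -32)
708 + W(-72) = 708 - 32 = 676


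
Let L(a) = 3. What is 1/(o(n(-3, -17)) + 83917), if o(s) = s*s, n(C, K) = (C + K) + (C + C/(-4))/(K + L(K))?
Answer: 3136/264398033 ≈ 1.1861e-5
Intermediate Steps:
n(C, K) = C + K + 3*C/(4*(3 + K)) (n(C, K) = (C + K) + (C + C/(-4))/(K + 3) = (C + K) + (C + C*(-1/4))/(3 + K) = (C + K) + (C - C/4)/(3 + K) = (C + K) + (3*C/4)/(3 + K) = (C + K) + 3*C/(4*(3 + K)) = C + K + 3*C/(4*(3 + K)))
o(s) = s**2
1/(o(n(-3, -17)) + 83917) = 1/((((-17)**2 + 3*(-17) + (15/4)*(-3) - 3*(-17))/(3 - 17))**2 + 83917) = 1/(((289 - 51 - 45/4 + 51)/(-14))**2 + 83917) = 1/((-1/14*1111/4)**2 + 83917) = 1/((-1111/56)**2 + 83917) = 1/(1234321/3136 + 83917) = 1/(264398033/3136) = 3136/264398033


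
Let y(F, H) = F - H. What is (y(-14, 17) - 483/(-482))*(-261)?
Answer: 3773799/482 ≈ 7829.5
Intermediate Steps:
(y(-14, 17) - 483/(-482))*(-261) = ((-14 - 1*17) - 483/(-482))*(-261) = ((-14 - 17) - 483*(-1/482))*(-261) = (-31 + 483/482)*(-261) = -14459/482*(-261) = 3773799/482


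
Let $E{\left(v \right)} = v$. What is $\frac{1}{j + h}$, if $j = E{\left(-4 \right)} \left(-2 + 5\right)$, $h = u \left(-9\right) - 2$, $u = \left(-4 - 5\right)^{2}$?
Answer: $- \frac{1}{743} \approx -0.0013459$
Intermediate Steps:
$u = 81$ ($u = \left(-9\right)^{2} = 81$)
$h = -731$ ($h = 81 \left(-9\right) - 2 = -729 - 2 = -731$)
$j = -12$ ($j = - 4 \left(-2 + 5\right) = \left(-4\right) 3 = -12$)
$\frac{1}{j + h} = \frac{1}{-12 - 731} = \frac{1}{-743} = - \frac{1}{743}$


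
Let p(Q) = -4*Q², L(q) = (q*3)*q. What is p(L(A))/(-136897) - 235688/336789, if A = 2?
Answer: -32070989672/46105403733 ≈ -0.69560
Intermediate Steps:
L(q) = 3*q² (L(q) = (3*q)*q = 3*q²)
p(L(A))/(-136897) - 235688/336789 = -4*(3*2²)²/(-136897) - 235688/336789 = -4*(3*4)²*(-1/136897) - 235688*1/336789 = -4*12²*(-1/136897) - 235688/336789 = -4*144*(-1/136897) - 235688/336789 = -576*(-1/136897) - 235688/336789 = 576/136897 - 235688/336789 = -32070989672/46105403733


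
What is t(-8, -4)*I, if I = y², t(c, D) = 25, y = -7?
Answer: 1225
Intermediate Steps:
I = 49 (I = (-7)² = 49)
t(-8, -4)*I = 25*49 = 1225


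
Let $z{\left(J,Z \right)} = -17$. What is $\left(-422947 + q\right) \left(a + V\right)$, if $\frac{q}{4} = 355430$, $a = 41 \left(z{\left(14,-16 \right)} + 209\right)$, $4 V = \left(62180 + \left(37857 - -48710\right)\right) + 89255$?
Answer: $\frac{134579667885}{2} \approx 6.729 \cdot 10^{10}$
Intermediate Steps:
$V = \frac{119001}{2}$ ($V = \frac{\left(62180 + \left(37857 - -48710\right)\right) + 89255}{4} = \frac{\left(62180 + \left(37857 + 48710\right)\right) + 89255}{4} = \frac{\left(62180 + 86567\right) + 89255}{4} = \frac{148747 + 89255}{4} = \frac{1}{4} \cdot 238002 = \frac{119001}{2} \approx 59501.0$)
$a = 7872$ ($a = 41 \left(-17 + 209\right) = 41 \cdot 192 = 7872$)
$q = 1421720$ ($q = 4 \cdot 355430 = 1421720$)
$\left(-422947 + q\right) \left(a + V\right) = \left(-422947 + 1421720\right) \left(7872 + \frac{119001}{2}\right) = 998773 \cdot \frac{134745}{2} = \frac{134579667885}{2}$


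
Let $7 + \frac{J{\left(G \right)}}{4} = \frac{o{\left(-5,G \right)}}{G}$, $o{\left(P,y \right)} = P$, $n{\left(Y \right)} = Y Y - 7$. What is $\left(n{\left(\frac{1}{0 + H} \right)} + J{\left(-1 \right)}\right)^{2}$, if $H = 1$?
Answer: $196$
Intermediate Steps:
$n{\left(Y \right)} = -7 + Y^{2}$ ($n{\left(Y \right)} = Y^{2} - 7 = -7 + Y^{2}$)
$J{\left(G \right)} = -28 - \frac{20}{G}$ ($J{\left(G \right)} = -28 + 4 \left(- \frac{5}{G}\right) = -28 - \frac{20}{G}$)
$\left(n{\left(\frac{1}{0 + H} \right)} + J{\left(-1 \right)}\right)^{2} = \left(\left(-7 + \left(\frac{1}{0 + 1}\right)^{2}\right) - \left(28 + \frac{20}{-1}\right)\right)^{2} = \left(\left(-7 + \left(1^{-1}\right)^{2}\right) - 8\right)^{2} = \left(\left(-7 + 1^{2}\right) + \left(-28 + 20\right)\right)^{2} = \left(\left(-7 + 1\right) - 8\right)^{2} = \left(-6 - 8\right)^{2} = \left(-14\right)^{2} = 196$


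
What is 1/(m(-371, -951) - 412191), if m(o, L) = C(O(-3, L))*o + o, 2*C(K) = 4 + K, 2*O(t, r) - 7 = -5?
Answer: -2/826979 ≈ -2.4184e-6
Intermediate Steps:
O(t, r) = 1 (O(t, r) = 7/2 + (½)*(-5) = 7/2 - 5/2 = 1)
C(K) = 2 + K/2 (C(K) = (4 + K)/2 = 2 + K/2)
m(o, L) = 7*o/2 (m(o, L) = (2 + (½)*1)*o + o = (2 + ½)*o + o = 5*o/2 + o = 7*o/2)
1/(m(-371, -951) - 412191) = 1/((7/2)*(-371) - 412191) = 1/(-2597/2 - 412191) = 1/(-826979/2) = -2/826979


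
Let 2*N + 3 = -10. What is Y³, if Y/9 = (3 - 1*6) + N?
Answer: -5000211/8 ≈ -6.2503e+5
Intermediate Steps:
N = -13/2 (N = -3/2 + (½)*(-10) = -3/2 - 5 = -13/2 ≈ -6.5000)
Y = -171/2 (Y = 9*((3 - 1*6) - 13/2) = 9*((3 - 6) - 13/2) = 9*(-3 - 13/2) = 9*(-19/2) = -171/2 ≈ -85.500)
Y³ = (-171/2)³ = -5000211/8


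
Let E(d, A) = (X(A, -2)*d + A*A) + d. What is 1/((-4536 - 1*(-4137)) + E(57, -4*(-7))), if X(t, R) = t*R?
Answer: -1/2750 ≈ -0.00036364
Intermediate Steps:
X(t, R) = R*t
E(d, A) = d + A² - 2*A*d (E(d, A) = ((-2*A)*d + A*A) + d = (-2*A*d + A²) + d = (A² - 2*A*d) + d = d + A² - 2*A*d)
1/((-4536 - 1*(-4137)) + E(57, -4*(-7))) = 1/((-4536 - 1*(-4137)) + (57 + (-4*(-7))² - 2*(-4*(-7))*57)) = 1/((-4536 + 4137) + (57 + 28² - 2*28*57)) = 1/(-399 + (57 + 784 - 3192)) = 1/(-399 - 2351) = 1/(-2750) = -1/2750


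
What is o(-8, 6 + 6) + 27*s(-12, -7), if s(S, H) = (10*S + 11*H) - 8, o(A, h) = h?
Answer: -5523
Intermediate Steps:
s(S, H) = -8 + 10*S + 11*H
o(-8, 6 + 6) + 27*s(-12, -7) = (6 + 6) + 27*(-8 + 10*(-12) + 11*(-7)) = 12 + 27*(-8 - 120 - 77) = 12 + 27*(-205) = 12 - 5535 = -5523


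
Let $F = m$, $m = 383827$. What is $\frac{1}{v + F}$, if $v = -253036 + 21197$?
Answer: $\frac{1}{151988} \approx 6.5795 \cdot 10^{-6}$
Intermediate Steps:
$v = -231839$
$F = 383827$
$\frac{1}{v + F} = \frac{1}{-231839 + 383827} = \frac{1}{151988}$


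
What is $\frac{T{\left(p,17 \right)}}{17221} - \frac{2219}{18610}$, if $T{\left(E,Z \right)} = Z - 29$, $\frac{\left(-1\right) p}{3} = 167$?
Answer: $- \frac{38436719}{320482810} \approx -0.11993$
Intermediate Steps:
$p = -501$ ($p = \left(-3\right) 167 = -501$)
$T{\left(E,Z \right)} = -29 + Z$ ($T{\left(E,Z \right)} = Z - 29 = -29 + Z$)
$\frac{T{\left(p,17 \right)}}{17221} - \frac{2219}{18610} = \frac{-29 + 17}{17221} - \frac{2219}{18610} = \left(-12\right) \frac{1}{17221} - \frac{2219}{18610} = - \frac{12}{17221} - \frac{2219}{18610} = - \frac{38436719}{320482810}$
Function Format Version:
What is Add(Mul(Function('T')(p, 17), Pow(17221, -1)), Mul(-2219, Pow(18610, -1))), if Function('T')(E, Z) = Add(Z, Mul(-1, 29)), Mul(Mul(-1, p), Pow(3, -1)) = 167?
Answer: Rational(-38436719, 320482810) ≈ -0.11993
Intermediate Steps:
p = -501 (p = Mul(-3, 167) = -501)
Function('T')(E, Z) = Add(-29, Z) (Function('T')(E, Z) = Add(Z, -29) = Add(-29, Z))
Add(Mul(Function('T')(p, 17), Pow(17221, -1)), Mul(-2219, Pow(18610, -1))) = Add(Mul(Add(-29, 17), Pow(17221, -1)), Mul(-2219, Pow(18610, -1))) = Add(Mul(-12, Rational(1, 17221)), Mul(-2219, Rational(1, 18610))) = Add(Rational(-12, 17221), Rational(-2219, 18610)) = Rational(-38436719, 320482810)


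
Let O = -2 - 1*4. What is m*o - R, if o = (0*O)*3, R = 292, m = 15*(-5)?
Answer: -292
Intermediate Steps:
m = -75
O = -6 (O = -2 - 4 = -6)
o = 0 (o = (0*(-6))*3 = 0*3 = 0)
m*o - R = -75*0 - 1*292 = 0 - 292 = -292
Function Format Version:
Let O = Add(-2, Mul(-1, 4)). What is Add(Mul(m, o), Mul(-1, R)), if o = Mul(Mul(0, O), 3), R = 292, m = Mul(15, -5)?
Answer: -292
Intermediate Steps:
m = -75
O = -6 (O = Add(-2, -4) = -6)
o = 0 (o = Mul(Mul(0, -6), 3) = Mul(0, 3) = 0)
Add(Mul(m, o), Mul(-1, R)) = Add(Mul(-75, 0), Mul(-1, 292)) = Add(0, -292) = -292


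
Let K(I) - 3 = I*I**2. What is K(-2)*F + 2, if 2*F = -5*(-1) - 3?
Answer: -3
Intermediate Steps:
K(I) = 3 + I**3 (K(I) = 3 + I*I**2 = 3 + I**3)
F = 1 (F = (-5*(-1) - 3)/2 = (5 - 3)/2 = (1/2)*2 = 1)
K(-2)*F + 2 = (3 + (-2)**3)*1 + 2 = (3 - 8)*1 + 2 = -5*1 + 2 = -5 + 2 = -3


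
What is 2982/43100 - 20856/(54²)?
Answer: -37091587/5236650 ≈ -7.0831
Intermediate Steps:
2982/43100 - 20856/(54²) = 2982*(1/43100) - 20856/2916 = 1491/21550 - 20856*1/2916 = 1491/21550 - 1738/243 = -37091587/5236650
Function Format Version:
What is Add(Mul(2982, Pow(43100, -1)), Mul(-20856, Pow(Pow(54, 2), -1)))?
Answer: Rational(-37091587, 5236650) ≈ -7.0831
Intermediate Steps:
Add(Mul(2982, Pow(43100, -1)), Mul(-20856, Pow(Pow(54, 2), -1))) = Add(Mul(2982, Rational(1, 43100)), Mul(-20856, Pow(2916, -1))) = Add(Rational(1491, 21550), Mul(-20856, Rational(1, 2916))) = Add(Rational(1491, 21550), Rational(-1738, 243)) = Rational(-37091587, 5236650)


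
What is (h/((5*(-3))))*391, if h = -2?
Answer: 782/15 ≈ 52.133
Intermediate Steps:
(h/((5*(-3))))*391 = -2/(5*(-3))*391 = -2/(-15)*391 = -2*(-1/15)*391 = (2/15)*391 = 782/15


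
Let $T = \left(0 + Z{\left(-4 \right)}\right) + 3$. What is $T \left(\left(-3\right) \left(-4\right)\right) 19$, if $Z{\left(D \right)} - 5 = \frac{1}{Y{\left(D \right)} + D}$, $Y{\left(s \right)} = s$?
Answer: $\frac{3591}{2} \approx 1795.5$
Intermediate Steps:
$Z{\left(D \right)} = 5 + \frac{1}{2 D}$ ($Z{\left(D \right)} = 5 + \frac{1}{D + D} = 5 + \frac{1}{2 D}$)
$T = \frac{63}{8}$ ($T = \left(0 + \left(5 + \frac{1}{2 \left(-4\right)}\right)\right) + 3 = \left(0 + \left(5 + \frac{1}{2} \left(- \frac{1}{4}\right)\right)\right) + 3 = \left(0 + \left(5 - \frac{1}{8}\right)\right) + 3 = \left(0 + \frac{39}{8}\right) + 3 = \frac{39}{8} + 3 = \frac{63}{8} \approx 7.875$)
$T \left(\left(-3\right) \left(-4\right)\right) 19 = \frac{63 \left(\left(-3\right) \left(-4\right)\right)}{8} \cdot 19 = \frac{63}{8} \cdot 12 \cdot 19 = \frac{189}{2} \cdot 19 = \frac{3591}{2}$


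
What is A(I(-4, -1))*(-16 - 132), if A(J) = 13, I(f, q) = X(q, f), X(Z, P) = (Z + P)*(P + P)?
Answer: -1924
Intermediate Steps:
X(Z, P) = 2*P*(P + Z) (X(Z, P) = (P + Z)*(2*P) = 2*P*(P + Z))
I(f, q) = 2*f*(f + q)
A(I(-4, -1))*(-16 - 132) = 13*(-16 - 132) = 13*(-148) = -1924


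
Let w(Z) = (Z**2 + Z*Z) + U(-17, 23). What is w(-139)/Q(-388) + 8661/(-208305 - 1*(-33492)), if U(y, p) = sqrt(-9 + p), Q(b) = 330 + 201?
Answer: 2250174985/30941901 + sqrt(14)/531 ≈ 72.730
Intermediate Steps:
Q(b) = 531
w(Z) = sqrt(14) + 2*Z**2 (w(Z) = (Z**2 + Z*Z) + sqrt(-9 + 23) = (Z**2 + Z**2) + sqrt(14) = 2*Z**2 + sqrt(14) = sqrt(14) + 2*Z**2)
w(-139)/Q(-388) + 8661/(-208305 - 1*(-33492)) = (sqrt(14) + 2*(-139)**2)/531 + 8661/(-208305 - 1*(-33492)) = (sqrt(14) + 2*19321)*(1/531) + 8661/(-208305 + 33492) = (sqrt(14) + 38642)*(1/531) + 8661/(-174813) = (38642 + sqrt(14))*(1/531) + 8661*(-1/174813) = (38642/531 + sqrt(14)/531) - 2887/58271 = 2250174985/30941901 + sqrt(14)/531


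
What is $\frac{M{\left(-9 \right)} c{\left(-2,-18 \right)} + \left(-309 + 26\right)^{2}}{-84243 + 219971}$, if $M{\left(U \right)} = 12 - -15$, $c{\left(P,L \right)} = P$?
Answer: $\frac{80035}{135728} \approx 0.58967$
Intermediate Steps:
$M{\left(U \right)} = 27$ ($M{\left(U \right)} = 12 + 15 = 27$)
$\frac{M{\left(-9 \right)} c{\left(-2,-18 \right)} + \left(-309 + 26\right)^{2}}{-84243 + 219971} = \frac{27 \left(-2\right) + \left(-309 + 26\right)^{2}}{-84243 + 219971} = \frac{-54 + \left(-283\right)^{2}}{135728} = \left(-54 + 80089\right) \frac{1}{135728} = 80035 \cdot \frac{1}{135728} = \frac{80035}{135728}$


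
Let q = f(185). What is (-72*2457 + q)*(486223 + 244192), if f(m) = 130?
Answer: -129118381210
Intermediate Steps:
q = 130
(-72*2457 + q)*(486223 + 244192) = (-72*2457 + 130)*(486223 + 244192) = (-176904 + 130)*730415 = -176774*730415 = -129118381210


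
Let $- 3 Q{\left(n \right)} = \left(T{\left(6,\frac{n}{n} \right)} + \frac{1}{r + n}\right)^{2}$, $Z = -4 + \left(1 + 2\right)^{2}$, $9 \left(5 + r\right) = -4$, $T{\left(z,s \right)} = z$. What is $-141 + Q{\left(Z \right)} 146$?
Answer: $- \frac{6603}{8} \approx -825.38$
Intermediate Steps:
$r = - \frac{49}{9}$ ($r = -5 + \frac{1}{9} \left(-4\right) = -5 - \frac{4}{9} = - \frac{49}{9} \approx -5.4444$)
$Z = 5$ ($Z = -4 + 3^{2} = -4 + 9 = 5$)
$Q{\left(n \right)} = - \frac{\left(6 + \frac{1}{- \frac{49}{9} + n}\right)^{2}}{3}$
$-141 + Q{\left(Z \right)} 146 = -141 + - \frac{3 \left(-95 + 18 \cdot 5\right)^{2}}{\left(-49 + 9 \cdot 5\right)^{2}} \cdot 146 = -141 + - \frac{3 \left(-95 + 90\right)^{2}}{\left(-49 + 45\right)^{2}} \cdot 146 = -141 + - \frac{3 \left(-5\right)^{2}}{16} \cdot 146 = -141 + \left(-3\right) 25 \cdot \frac{1}{16} \cdot 146 = -141 - \frac{5475}{8} = - \frac{6603}{8}$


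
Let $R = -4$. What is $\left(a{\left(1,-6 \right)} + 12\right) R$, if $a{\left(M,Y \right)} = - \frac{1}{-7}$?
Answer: $- \frac{340}{7} \approx -48.571$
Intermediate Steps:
$a{\left(M,Y \right)} = \frac{1}{7}$ ($a{\left(M,Y \right)} = \left(-1\right) \left(- \frac{1}{7}\right) = \frac{1}{7}$)
$\left(a{\left(1,-6 \right)} + 12\right) R = \left(\frac{1}{7} + 12\right) \left(-4\right) = \frac{85}{7} \left(-4\right) = - \frac{340}{7}$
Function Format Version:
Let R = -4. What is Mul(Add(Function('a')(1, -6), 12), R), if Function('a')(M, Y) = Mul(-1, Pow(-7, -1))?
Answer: Rational(-340, 7) ≈ -48.571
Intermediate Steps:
Function('a')(M, Y) = Rational(1, 7) (Function('a')(M, Y) = Mul(-1, Rational(-1, 7)) = Rational(1, 7))
Mul(Add(Function('a')(1, -6), 12), R) = Mul(Add(Rational(1, 7), 12), -4) = Mul(Rational(85, 7), -4) = Rational(-340, 7)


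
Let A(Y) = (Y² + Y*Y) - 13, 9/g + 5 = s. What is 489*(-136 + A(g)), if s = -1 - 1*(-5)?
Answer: 6357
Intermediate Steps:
s = 4 (s = -1 + 5 = 4)
g = -9 (g = 9/(-5 + 4) = 9/(-1) = 9*(-1) = -9)
A(Y) = -13 + 2*Y² (A(Y) = (Y² + Y²) - 13 = 2*Y² - 13 = -13 + 2*Y²)
489*(-136 + A(g)) = 489*(-136 + (-13 + 2*(-9)²)) = 489*(-136 + (-13 + 2*81)) = 489*(-136 + (-13 + 162)) = 489*(-136 + 149) = 489*13 = 6357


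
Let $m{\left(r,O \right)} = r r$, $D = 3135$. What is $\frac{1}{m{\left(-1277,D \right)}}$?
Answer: $\frac{1}{1630729} \approx 6.1322 \cdot 10^{-7}$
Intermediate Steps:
$m{\left(r,O \right)} = r^{2}$
$\frac{1}{m{\left(-1277,D \right)}} = \frac{1}{\left(-1277\right)^{2}} = \frac{1}{1630729}$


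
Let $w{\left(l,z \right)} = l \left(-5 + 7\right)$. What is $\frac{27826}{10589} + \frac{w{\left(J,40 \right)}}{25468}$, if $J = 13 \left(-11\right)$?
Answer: $\frac{352822057}{134840326} \approx 2.6166$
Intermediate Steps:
$J = -143$
$w{\left(l,z \right)} = 2 l$ ($w{\left(l,z \right)} = l 2 = 2 l$)
$\frac{27826}{10589} + \frac{w{\left(J,40 \right)}}{25468} = \frac{27826}{10589} + \frac{2 \left(-143\right)}{25468} = 27826 \cdot \frac{1}{10589} - \frac{143}{12734} = \frac{27826}{10589} - \frac{143}{12734} = \frac{352822057}{134840326}$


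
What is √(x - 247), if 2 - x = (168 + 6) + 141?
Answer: 4*I*√35 ≈ 23.664*I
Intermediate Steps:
x = -313 (x = 2 - ((168 + 6) + 141) = 2 - (174 + 141) = 2 - 1*315 = 2 - 315 = -313)
√(x - 247) = √(-313 - 247) = √(-560) = 4*I*√35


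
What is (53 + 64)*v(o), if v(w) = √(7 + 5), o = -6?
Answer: 234*√3 ≈ 405.30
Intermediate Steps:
v(w) = 2*√3 (v(w) = √12 = 2*√3)
(53 + 64)*v(o) = (53 + 64)*(2*√3) = 117*(2*√3) = 234*√3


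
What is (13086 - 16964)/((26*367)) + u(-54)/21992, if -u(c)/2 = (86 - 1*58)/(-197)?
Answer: -1050037870/2583749363 ≈ -0.40640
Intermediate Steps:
u(c) = 56/197 (u(c) = -2*(86 - 1*58)/(-197) = -2*(86 - 58)*(-1)/197 = -56*(-1)/197 = -2*(-28/197) = 56/197)
(13086 - 16964)/((26*367)) + u(-54)/21992 = (13086 - 16964)/((26*367)) + (56/197)/21992 = -3878/9542 + (56/197)*(1/21992) = -3878*1/9542 + 7/541553 = -1939/4771 + 7/541553 = -1050037870/2583749363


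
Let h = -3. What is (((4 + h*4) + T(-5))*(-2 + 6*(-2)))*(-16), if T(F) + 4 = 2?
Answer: -2240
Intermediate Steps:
T(F) = -2 (T(F) = -4 + 2 = -2)
(((4 + h*4) + T(-5))*(-2 + 6*(-2)))*(-16) = (((4 - 3*4) - 2)*(-2 + 6*(-2)))*(-16) = (((4 - 12) - 2)*(-2 - 12))*(-16) = ((-8 - 2)*(-14))*(-16) = -10*(-14)*(-16) = 140*(-16) = -2240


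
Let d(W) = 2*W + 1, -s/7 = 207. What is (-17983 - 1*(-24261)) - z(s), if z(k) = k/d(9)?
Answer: 120731/19 ≈ 6354.3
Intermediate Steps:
s = -1449 (s = -7*207 = -1449)
d(W) = 1 + 2*W
z(k) = k/19 (z(k) = k/(1 + 2*9) = k/(1 + 18) = k/19)
(-17983 - 1*(-24261)) - z(s) = (-17983 - 1*(-24261)) - (-1449)/19 = (-17983 + 24261) - 1*(-1449/19) = 6278 + 1449/19 = 120731/19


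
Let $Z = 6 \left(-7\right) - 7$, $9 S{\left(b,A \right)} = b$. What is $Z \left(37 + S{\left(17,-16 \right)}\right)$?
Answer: $- \frac{17150}{9} \approx -1905.6$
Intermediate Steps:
$S{\left(b,A \right)} = \frac{b}{9}$
$Z = -49$ ($Z = -42 - 7 = -49$)
$Z \left(37 + S{\left(17,-16 \right)}\right) = - 49 \left(37 + \frac{1}{9} \cdot 17\right) = - 49 \left(37 + \frac{17}{9}\right) = \left(-49\right) \frac{350}{9} = - \frac{17150}{9}$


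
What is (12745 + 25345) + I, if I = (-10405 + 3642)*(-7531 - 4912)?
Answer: 84190099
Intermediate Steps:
I = 84152009 (I = -6763*(-12443) = 84152009)
(12745 + 25345) + I = (12745 + 25345) + 84152009 = 38090 + 84152009 = 84190099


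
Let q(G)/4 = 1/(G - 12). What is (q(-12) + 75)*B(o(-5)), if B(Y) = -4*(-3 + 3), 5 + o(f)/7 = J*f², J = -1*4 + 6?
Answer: 0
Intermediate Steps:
q(G) = 4/(-12 + G) (q(G) = 4/(G - 12) = 4/(-12 + G))
J = 2 (J = -4 + 6 = 2)
o(f) = -35 + 14*f² (o(f) = -35 + 7*(2*f²) = -35 + 14*f²)
B(Y) = 0 (B(Y) = -4*0 = 0)
(q(-12) + 75)*B(o(-5)) = (4/(-12 - 12) + 75)*0 = (4/(-24) + 75)*0 = (4*(-1/24) + 75)*0 = (-⅙ + 75)*0 = (449/6)*0 = 0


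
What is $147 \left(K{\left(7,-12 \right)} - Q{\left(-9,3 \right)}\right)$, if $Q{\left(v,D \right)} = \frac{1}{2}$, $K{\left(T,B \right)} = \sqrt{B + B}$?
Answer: $- \frac{147}{2} + 294 i \sqrt{6} \approx -73.5 + 720.15 i$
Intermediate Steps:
$K{\left(T,B \right)} = \sqrt{2} \sqrt{B}$ ($K{\left(T,B \right)} = \sqrt{2 B} = \sqrt{2} \sqrt{B}$)
$Q{\left(v,D \right)} = \frac{1}{2}$
$147 \left(K{\left(7,-12 \right)} - Q{\left(-9,3 \right)}\right) = 147 \left(\sqrt{2} \sqrt{-12} - \frac{1}{2}\right) = 147 \left(\sqrt{2} \cdot 2 i \sqrt{3} - \frac{1}{2}\right) = 147 \left(2 i \sqrt{6} - \frac{1}{2}\right) = 147 \left(- \frac{1}{2} + 2 i \sqrt{6}\right) = - \frac{147}{2} + 294 i \sqrt{6}$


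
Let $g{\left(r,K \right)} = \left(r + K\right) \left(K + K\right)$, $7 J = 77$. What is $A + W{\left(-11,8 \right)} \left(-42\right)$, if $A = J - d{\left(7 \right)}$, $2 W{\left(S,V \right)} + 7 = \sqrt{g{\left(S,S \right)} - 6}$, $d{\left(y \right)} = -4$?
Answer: $162 - 21 \sqrt{478} \approx -297.13$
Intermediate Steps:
$J = 11$ ($J = \frac{1}{7} \cdot 77 = 11$)
$g{\left(r,K \right)} = 2 K \left(K + r\right)$ ($g{\left(r,K \right)} = \left(K + r\right) 2 K = 2 K \left(K + r\right)$)
$W{\left(S,V \right)} = - \frac{7}{2} + \frac{\sqrt{-6 + 4 S^{2}}}{2}$ ($W{\left(S,V \right)} = - \frac{7}{2} + \frac{\sqrt{2 S \left(S + S\right) - 6}}{2} = - \frac{7}{2} + \frac{\sqrt{2 S 2 S - 6}}{2} = - \frac{7}{2} + \frac{\sqrt{4 S^{2} - 6}}{2} = - \frac{7}{2} + \frac{\sqrt{-6 + 4 S^{2}}}{2}$)
$A = 15$ ($A = 11 - -4 = 11 + 4 = 15$)
$A + W{\left(-11,8 \right)} \left(-42\right) = 15 + \left(- \frac{7}{2} + \frac{\sqrt{-6 + 4 \left(-11\right)^{2}}}{2}\right) \left(-42\right) = 15 + \left(- \frac{7}{2} + \frac{\sqrt{-6 + 4 \cdot 121}}{2}\right) \left(-42\right) = 15 + \left(- \frac{7}{2} + \frac{\sqrt{-6 + 484}}{2}\right) \left(-42\right) = 15 + \left(- \frac{7}{2} + \frac{\sqrt{478}}{2}\right) \left(-42\right) = 15 + \left(147 - 21 \sqrt{478}\right) = 162 - 21 \sqrt{478}$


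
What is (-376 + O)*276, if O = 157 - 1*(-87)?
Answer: -36432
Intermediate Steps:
O = 244 (O = 157 + 87 = 244)
(-376 + O)*276 = (-376 + 244)*276 = -132*276 = -36432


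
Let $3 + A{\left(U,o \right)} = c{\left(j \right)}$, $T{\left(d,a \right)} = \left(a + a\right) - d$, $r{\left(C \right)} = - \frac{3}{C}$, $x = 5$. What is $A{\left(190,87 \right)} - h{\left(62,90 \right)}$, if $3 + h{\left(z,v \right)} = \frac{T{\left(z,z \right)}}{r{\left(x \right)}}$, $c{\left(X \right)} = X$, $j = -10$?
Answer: $\frac{280}{3} \approx 93.333$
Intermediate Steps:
$T{\left(d,a \right)} = - d + 2 a$ ($T{\left(d,a \right)} = 2 a - d = - d + 2 a$)
$A{\left(U,o \right)} = -13$ ($A{\left(U,o \right)} = -3 - 10 = -13$)
$h{\left(z,v \right)} = -3 - \frac{5 z}{3}$ ($h{\left(z,v \right)} = -3 + \frac{- z + 2 z}{\left(-3\right) \frac{1}{5}} = -3 + \frac{z}{\left(-3\right) \frac{1}{5}} = -3 + \frac{z}{- \frac{3}{5}} = -3 + z \left(- \frac{5}{3}\right) = -3 - \frac{5 z}{3}$)
$A{\left(190,87 \right)} - h{\left(62,90 \right)} = -13 - \left(-3 - \frac{310}{3}\right) = -13 - - \frac{319}{3} = -13 + \frac{319}{3} = \frac{280}{3}$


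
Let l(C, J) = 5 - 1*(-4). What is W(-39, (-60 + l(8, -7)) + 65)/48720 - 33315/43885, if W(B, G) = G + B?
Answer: -64968157/85523088 ≈ -0.75966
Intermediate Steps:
l(C, J) = 9 (l(C, J) = 5 + 4 = 9)
W(B, G) = B + G
W(-39, (-60 + l(8, -7)) + 65)/48720 - 33315/43885 = (-39 + ((-60 + 9) + 65))/48720 - 33315/43885 = (-39 + (-51 + 65))*(1/48720) - 33315*1/43885 = (-39 + 14)*(1/48720) - 6663/8777 = -25*1/48720 - 6663/8777 = -5/9744 - 6663/8777 = -64968157/85523088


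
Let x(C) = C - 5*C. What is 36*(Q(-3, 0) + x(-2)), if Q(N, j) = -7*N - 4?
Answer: 900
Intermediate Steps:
Q(N, j) = -4 - 7*N
x(C) = -4*C
36*(Q(-3, 0) + x(-2)) = 36*((-4 - 7*(-3)) - 4*(-2)) = 36*((-4 + 21) + 8) = 36*(17 + 8) = 36*25 = 900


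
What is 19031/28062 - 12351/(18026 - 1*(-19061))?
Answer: 359208935/1040735394 ≈ 0.34515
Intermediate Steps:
19031/28062 - 12351/(18026 - 1*(-19061)) = 19031*(1/28062) - 12351/(18026 + 19061) = 19031/28062 - 12351/37087 = 359208935/1040735394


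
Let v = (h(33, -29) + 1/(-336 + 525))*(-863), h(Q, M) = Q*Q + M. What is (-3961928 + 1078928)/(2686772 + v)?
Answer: -4359096/2679245 ≈ -1.6270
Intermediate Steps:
h(Q, M) = M + Q² (h(Q, M) = Q² + M = M + Q²)
v = -172894283/189 (v = ((-29 + 33²) + 1/(-336 + 525))*(-863) = ((-29 + 1089) + 1/189)*(-863) = (1060 + 1/189)*(-863) = (200341/189)*(-863) = -172894283/189 ≈ -9.1479e+5)
(-3961928 + 1078928)/(2686772 + v) = (-3961928 + 1078928)/(2686772 - 172894283/189) = -2883000/334905625/189 = -2883000*189/334905625 = -4359096/2679245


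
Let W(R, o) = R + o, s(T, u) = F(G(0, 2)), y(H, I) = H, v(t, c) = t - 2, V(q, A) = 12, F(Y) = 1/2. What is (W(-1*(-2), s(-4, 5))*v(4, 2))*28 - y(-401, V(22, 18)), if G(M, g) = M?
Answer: 541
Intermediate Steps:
F(Y) = ½
v(t, c) = -2 + t
s(T, u) = ½
(W(-1*(-2), s(-4, 5))*v(4, 2))*28 - y(-401, V(22, 18)) = ((-1*(-2) + ½)*(-2 + 4))*28 - 1*(-401) = ((2 + ½)*2)*28 + 401 = ((5/2)*2)*28 + 401 = 5*28 + 401 = 140 + 401 = 541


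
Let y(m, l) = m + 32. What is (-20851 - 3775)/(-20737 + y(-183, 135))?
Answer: 1759/1492 ≈ 1.1790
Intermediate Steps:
y(m, l) = 32 + m
(-20851 - 3775)/(-20737 + y(-183, 135)) = (-20851 - 3775)/(-20737 + (32 - 183)) = -24626/(-20737 - 151) = -24626/(-20888) = -24626*(-1/20888) = 1759/1492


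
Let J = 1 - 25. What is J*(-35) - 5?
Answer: 835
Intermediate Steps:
J = -24
J*(-35) - 5 = -24*(-35) - 5 = 840 - 5 = 835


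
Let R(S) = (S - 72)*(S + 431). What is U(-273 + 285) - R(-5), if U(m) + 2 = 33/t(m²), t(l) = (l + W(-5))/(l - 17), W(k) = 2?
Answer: 4792991/146 ≈ 32829.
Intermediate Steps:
R(S) = (-72 + S)*(431 + S)
t(l) = (2 + l)/(-17 + l) (t(l) = (l + 2)/(l - 17) = (2 + l)/(-17 + l))
U(m) = -2 + 33*(-17 + m²)/(2 + m²) (U(m) = -2 + 33/(((2 + m²)/(-17 + m²))) = -2 + 33*((-17 + m²)/(2 + m²)) = -2 + 33*(-17 + m²)/(2 + m²))
U(-273 + 285) - R(-5) = (-565 + 31*(-273 + 285)²)/(2 + (-273 + 285)²) - (-31032 + (-5)² + 359*(-5)) = (-565 + 31*12²)/(2 + 12²) - (-31032 + 25 - 1795) = (-565 + 31*144)/(2 + 144) - 1*(-32802) = (-565 + 4464)/146 + 32802 = (1/146)*3899 + 32802 = 3899/146 + 32802 = 4792991/146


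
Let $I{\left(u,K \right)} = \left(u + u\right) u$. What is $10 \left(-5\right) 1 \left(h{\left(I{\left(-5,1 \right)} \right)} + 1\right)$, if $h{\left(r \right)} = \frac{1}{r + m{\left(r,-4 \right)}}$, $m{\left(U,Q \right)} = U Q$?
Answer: $- \frac{149}{3} \approx -49.667$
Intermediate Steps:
$m{\left(U,Q \right)} = Q U$
$I{\left(u,K \right)} = 2 u^{2}$ ($I{\left(u,K \right)} = 2 u u = 2 u^{2}$)
$h{\left(r \right)} = - \frac{1}{3 r}$ ($h{\left(r \right)} = \frac{1}{r - 4 r} = \frac{1}{\left(-3\right) r} = - \frac{1}{3 r}$)
$10 \left(-5\right) 1 \left(h{\left(I{\left(-5,1 \right)} \right)} + 1\right) = 10 \left(-5\right) 1 \left(- \frac{1}{3 \cdot 2 \left(-5\right)^{2}} + 1\right) = - 50 \cdot 1 \left(- \frac{1}{3 \cdot 2 \cdot 25} + 1\right) = - 50 \cdot 1 \left(- \frac{1}{3 \cdot 50} + 1\right) = - 50 \cdot 1 \left(\left(- \frac{1}{3}\right) \frac{1}{50} + 1\right) = - 50 \cdot 1 \left(- \frac{1}{150} + 1\right) = - 50 \cdot 1 \cdot \frac{149}{150} = \left(-50\right) \frac{149}{150} = - \frac{149}{3}$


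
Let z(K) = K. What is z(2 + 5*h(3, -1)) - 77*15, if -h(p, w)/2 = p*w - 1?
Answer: -1113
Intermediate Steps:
h(p, w) = 2 - 2*p*w (h(p, w) = -2*(p*w - 1) = -2*(-1 + p*w) = 2 - 2*p*w)
z(2 + 5*h(3, -1)) - 77*15 = (2 + 5*(2 - 2*3*(-1))) - 77*15 = (2 + 5*(2 + 6)) - 1155 = (2 + 5*8) - 1155 = (2 + 40) - 1155 = 42 - 1155 = -1113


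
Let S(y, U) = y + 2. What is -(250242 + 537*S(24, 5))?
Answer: -264204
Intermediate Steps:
S(y, U) = 2 + y
-(250242 + 537*S(24, 5)) = -537/(1/(466 + (2 + 24))) = -537/(1/(466 + 26)) = -537/(1/492) = -537/1/492 = -537*492 = -264204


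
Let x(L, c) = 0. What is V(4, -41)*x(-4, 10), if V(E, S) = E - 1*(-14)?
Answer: 0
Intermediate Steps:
V(E, S) = 14 + E (V(E, S) = E + 14 = 14 + E)
V(4, -41)*x(-4, 10) = (14 + 4)*0 = 18*0 = 0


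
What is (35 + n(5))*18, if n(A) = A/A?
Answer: 648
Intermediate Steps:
n(A) = 1
(35 + n(5))*18 = (35 + 1)*18 = 36*18 = 648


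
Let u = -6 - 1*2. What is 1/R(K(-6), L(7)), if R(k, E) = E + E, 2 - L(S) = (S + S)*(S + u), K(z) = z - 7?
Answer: 1/32 ≈ 0.031250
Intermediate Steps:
u = -8 (u = -6 - 2 = -8)
K(z) = -7 + z
L(S) = 2 - 2*S*(-8 + S) (L(S) = 2 - (S + S)*(S - 8) = 2 - 2*S*(-8 + S))
R(k, E) = 2*E
1/R(K(-6), L(7)) = 1/(2*(2 - 2*7**2 + 16*7)) = 1/(2*(2 - 2*49 + 112)) = 1/(2*(2 - 98 + 112)) = 1/(2*16) = 1/32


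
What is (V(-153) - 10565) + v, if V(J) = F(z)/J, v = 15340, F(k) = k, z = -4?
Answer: 730579/153 ≈ 4775.0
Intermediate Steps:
V(J) = -4/J
(V(-153) - 10565) + v = (-4/(-153) - 10565) + 15340 = (-4*(-1/153) - 10565) + 15340 = (4/153 - 10565) + 15340 = -1616441/153 + 15340 = 730579/153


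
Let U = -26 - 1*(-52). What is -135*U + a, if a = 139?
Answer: -3371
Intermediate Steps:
U = 26 (U = -26 + 52 = 26)
-135*U + a = -135*26 + 139 = -3510 + 139 = -3371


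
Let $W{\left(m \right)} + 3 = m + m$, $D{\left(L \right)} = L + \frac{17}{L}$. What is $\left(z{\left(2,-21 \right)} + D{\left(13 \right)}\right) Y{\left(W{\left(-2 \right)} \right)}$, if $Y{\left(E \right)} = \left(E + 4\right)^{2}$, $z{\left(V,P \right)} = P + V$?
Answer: $- \frac{549}{13} \approx -42.231$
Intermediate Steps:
$W{\left(m \right)} = -3 + 2 m$ ($W{\left(m \right)} = -3 + \left(m + m\right) = -3 + 2 m$)
$Y{\left(E \right)} = \left(4 + E\right)^{2}$
$\left(z{\left(2,-21 \right)} + D{\left(13 \right)}\right) Y{\left(W{\left(-2 \right)} \right)} = \left(\left(-21 + 2\right) + \left(13 + \frac{17}{13}\right)\right) \left(4 + \left(-3 + 2 \left(-2\right)\right)\right)^{2} = \left(-19 + \left(13 + 17 \cdot \frac{1}{13}\right)\right) \left(4 - 7\right)^{2} = \left(-19 + \left(13 + \frac{17}{13}\right)\right) \left(4 - 7\right)^{2} = \left(-19 + \frac{186}{13}\right) \left(-3\right)^{2} = \left(- \frac{61}{13}\right) 9 = - \frac{549}{13}$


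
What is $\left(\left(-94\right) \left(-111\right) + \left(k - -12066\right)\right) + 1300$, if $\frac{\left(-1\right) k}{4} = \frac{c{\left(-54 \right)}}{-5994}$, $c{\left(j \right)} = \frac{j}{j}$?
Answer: $\frac{71328602}{2997} \approx 23800.0$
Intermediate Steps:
$c{\left(j \right)} = 1$
$k = \frac{2}{2997}$ ($k = - 4 \cdot 1 \frac{1}{-5994} = - 4 \cdot 1 \left(- \frac{1}{5994}\right) = \left(-4\right) \left(- \frac{1}{5994}\right) = \frac{2}{2997} \approx 0.00066733$)
$\left(\left(-94\right) \left(-111\right) + \left(k - -12066\right)\right) + 1300 = \left(\left(-94\right) \left(-111\right) + \left(\frac{2}{2997} - -12066\right)\right) + 1300 = \left(10434 + \left(\frac{2}{2997} + 12066\right)\right) + 1300 = \left(10434 + \frac{36161804}{2997}\right) + 1300 = \frac{67432502}{2997} + 1300 = \frac{71328602}{2997}$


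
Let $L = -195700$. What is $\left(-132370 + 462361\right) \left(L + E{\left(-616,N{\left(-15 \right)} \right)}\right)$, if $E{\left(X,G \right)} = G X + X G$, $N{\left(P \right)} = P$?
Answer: $-58481005020$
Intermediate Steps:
$E{\left(X,G \right)} = 2 G X$ ($E{\left(X,G \right)} = G X + G X = 2 G X$)
$\left(-132370 + 462361\right) \left(L + E{\left(-616,N{\left(-15 \right)} \right)}\right) = \left(-132370 + 462361\right) \left(-195700 + 2 \left(-15\right) \left(-616\right)\right) = 329991 \left(-195700 + 18480\right) = 329991 \left(-177220\right) = -58481005020$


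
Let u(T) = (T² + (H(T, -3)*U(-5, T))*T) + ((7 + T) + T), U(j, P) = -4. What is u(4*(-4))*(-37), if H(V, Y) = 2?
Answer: -13283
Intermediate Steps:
u(T) = 7 + T² - 6*T (u(T) = (T² + (2*(-4))*T) + ((7 + T) + T) = (T² - 8*T) + (7 + 2*T) = 7 + T² - 6*T)
u(4*(-4))*(-37) = (7 + (4*(-4))² - 24*(-4))*(-37) = (7 + (-16)² - 6*(-16))*(-37) = (7 + 256 + 96)*(-37) = 359*(-37) = -13283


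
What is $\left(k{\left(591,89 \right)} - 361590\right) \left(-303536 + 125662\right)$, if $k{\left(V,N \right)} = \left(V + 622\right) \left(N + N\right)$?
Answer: $25911972824$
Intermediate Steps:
$k{\left(V,N \right)} = 2 N \left(622 + V\right)$ ($k{\left(V,N \right)} = \left(622 + V\right) 2 N = 2 N \left(622 + V\right)$)
$\left(k{\left(591,89 \right)} - 361590\right) \left(-303536 + 125662\right) = \left(2 \cdot 89 \left(622 + 591\right) - 361590\right) \left(-303536 + 125662\right) = \left(2 \cdot 89 \cdot 1213 - 361590\right) \left(-177874\right) = \left(215914 - 361590\right) \left(-177874\right) = \left(-145676\right) \left(-177874\right) = 25911972824$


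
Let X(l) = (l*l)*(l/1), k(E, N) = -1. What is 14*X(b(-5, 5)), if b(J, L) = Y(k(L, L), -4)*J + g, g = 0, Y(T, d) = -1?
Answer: 1750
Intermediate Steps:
b(J, L) = -J (b(J, L) = -J + 0 = -J)
X(l) = l**3 (X(l) = l**2*(l*1) = l**2*l = l**3)
14*X(b(-5, 5)) = 14*(-1*(-5))**3 = 14*5**3 = 14*125 = 1750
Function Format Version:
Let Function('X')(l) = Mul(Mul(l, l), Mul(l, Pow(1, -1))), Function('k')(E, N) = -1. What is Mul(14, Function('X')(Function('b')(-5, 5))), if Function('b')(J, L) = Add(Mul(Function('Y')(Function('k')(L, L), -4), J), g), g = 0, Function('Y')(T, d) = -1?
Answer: 1750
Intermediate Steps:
Function('b')(J, L) = Mul(-1, J) (Function('b')(J, L) = Add(Mul(-1, J), 0) = Mul(-1, J))
Function('X')(l) = Pow(l, 3) (Function('X')(l) = Mul(Pow(l, 2), Mul(l, 1)) = Mul(Pow(l, 2), l) = Pow(l, 3))
Mul(14, Function('X')(Function('b')(-5, 5))) = Mul(14, Pow(Mul(-1, -5), 3)) = Mul(14, Pow(5, 3)) = Mul(14, 125) = 1750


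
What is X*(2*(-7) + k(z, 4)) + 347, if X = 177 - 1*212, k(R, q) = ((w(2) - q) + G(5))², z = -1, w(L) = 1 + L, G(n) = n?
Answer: 277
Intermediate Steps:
k(R, q) = (8 - q)² (k(R, q) = (((1 + 2) - q) + 5)² = ((3 - q) + 5)² = (8 - q)²)
X = -35 (X = 177 - 212 = -35)
X*(2*(-7) + k(z, 4)) + 347 = -35*(2*(-7) + (8 - 1*4)²) + 347 = -35*(-14 + (8 - 4)²) + 347 = -35*(-14 + 4²) + 347 = -35*(-14 + 16) + 347 = -35*2 + 347 = -70 + 347 = 277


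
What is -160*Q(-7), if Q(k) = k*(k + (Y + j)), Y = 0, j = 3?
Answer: -4480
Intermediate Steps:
Q(k) = k*(3 + k) (Q(k) = k*(k + (0 + 3)) = k*(k + 3) = k*(3 + k))
-160*Q(-7) = -(-1120)*(3 - 7) = -(-1120)*(-4) = -160*28 = -4480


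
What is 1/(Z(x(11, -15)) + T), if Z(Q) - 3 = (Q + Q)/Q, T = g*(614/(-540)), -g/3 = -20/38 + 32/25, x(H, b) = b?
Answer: 21375/161828 ≈ 0.13208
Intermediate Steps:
g = -1074/475 (g = -3*(-20/38 + 32/25) = -3*(-20*1/38 + 32*(1/25)) = -3*(-10/19 + 32/25) = -3*358/475 = -1074/475 ≈ -2.2611)
T = 54953/21375 (T = -659436/(475*(-540)) = -659436*(-1)/(475*540) = -1074/475*(-307/270) = 54953/21375 ≈ 2.5709)
Z(Q) = 5 (Z(Q) = 3 + (Q + Q)/Q = 3 + (2*Q)/Q = 3 + 2 = 5)
1/(Z(x(11, -15)) + T) = 1/(5 + 54953/21375) = 1/(161828/21375) = 21375/161828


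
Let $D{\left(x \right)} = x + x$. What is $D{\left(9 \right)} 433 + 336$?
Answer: $8130$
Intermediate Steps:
$D{\left(x \right)} = 2 x$
$D{\left(9 \right)} 433 + 336 = 2 \cdot 9 \cdot 433 + 336 = 18 \cdot 433 + 336 = 7794 + 336 = 8130$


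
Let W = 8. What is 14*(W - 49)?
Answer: -574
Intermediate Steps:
14*(W - 49) = 14*(8 - 49) = 14*(-41) = -574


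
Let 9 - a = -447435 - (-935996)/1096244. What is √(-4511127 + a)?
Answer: I*√305220984954288382/274061 ≈ 2015.9*I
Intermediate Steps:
a = 122626716085/274061 (a = 9 - (-447435 - (-935996)/1096244) = 9 - (-447435 - 1*(-233999/274061)) = 9 - (-447435 + 233999/274061) = 9 - 1*(-122624249536/274061) = 9 + 122624249536/274061 = 122626716085/274061 ≈ 4.4744e+5)
√(-4511127 + a) = √(-4511127 + 122626716085/274061) = √(-1113697260662/274061) = I*√305220984954288382/274061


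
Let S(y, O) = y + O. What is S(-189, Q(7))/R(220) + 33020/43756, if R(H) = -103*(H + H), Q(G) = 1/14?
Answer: 1053313211/1388115344 ≈ 0.75881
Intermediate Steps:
Q(G) = 1/14
S(y, O) = O + y
R(H) = -206*H
S(-189, Q(7))/R(220) + 33020/43756 = (1/14 - 189)/((-206*220)) + 33020/43756 = -2645/14/(-45320) + 33020*(1/43756) = -2645/14*(-1/45320) + 8255/10939 = 529/126896 + 8255/10939 = 1053313211/1388115344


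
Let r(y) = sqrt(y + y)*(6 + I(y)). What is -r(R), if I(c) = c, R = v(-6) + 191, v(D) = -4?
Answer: -193*sqrt(374) ≈ -3732.4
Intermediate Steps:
R = 187 (R = -4 + 191 = 187)
r(y) = sqrt(2)*sqrt(y)*(6 + y) (r(y) = sqrt(y + y)*(6 + y) = sqrt(2*y)*(6 + y) = (sqrt(2)*sqrt(y))*(6 + y) = sqrt(2)*sqrt(y)*(6 + y))
-r(R) = -sqrt(2)*sqrt(187)*(6 + 187) = -sqrt(2)*sqrt(187)*193 = -193*sqrt(374)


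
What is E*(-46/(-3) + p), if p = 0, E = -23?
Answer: -1058/3 ≈ -352.67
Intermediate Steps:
E*(-46/(-3) + p) = -23*(-46/(-3) + 0) = -23*(-46*(-⅓) + 0) = -23*(46/3 + 0) = -23*46/3 = -1058/3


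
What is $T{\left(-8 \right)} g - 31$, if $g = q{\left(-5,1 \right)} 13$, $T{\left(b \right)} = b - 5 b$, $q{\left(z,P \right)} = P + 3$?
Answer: $1633$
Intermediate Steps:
$q{\left(z,P \right)} = 3 + P$
$T{\left(b \right)} = - 4 b$
$g = 52$ ($g = \left(3 + 1\right) 13 = 4 \cdot 13 = 52$)
$T{\left(-8 \right)} g - 31 = \left(-4\right) \left(-8\right) 52 - 31 = 32 \cdot 52 - 31 = 1664 - 31 = 1633$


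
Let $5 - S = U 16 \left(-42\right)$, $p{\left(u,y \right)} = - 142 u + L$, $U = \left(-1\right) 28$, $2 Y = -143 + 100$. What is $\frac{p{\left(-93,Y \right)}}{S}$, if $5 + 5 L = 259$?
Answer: $- \frac{66284}{94055} \approx -0.70474$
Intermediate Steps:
$Y = - \frac{43}{2}$ ($Y = \frac{-143 + 100}{2} = \frac{1}{2} \left(-43\right) = - \frac{43}{2} \approx -21.5$)
$L = \frac{254}{5}$ ($L = -1 + \frac{1}{5} \cdot 259 = -1 + \frac{259}{5} = \frac{254}{5} \approx 50.8$)
$U = -28$
$p{\left(u,y \right)} = \frac{254}{5} - 142 u$ ($p{\left(u,y \right)} = - 142 u + \frac{254}{5} = \frac{254}{5} - 142 u$)
$S = -18811$ ($S = 5 - \left(-28\right) 16 \left(-42\right) = 5 - \left(-448\right) \left(-42\right) = 5 - 18816 = -18811$)
$\frac{p{\left(-93,Y \right)}}{S} = \frac{\frac{254}{5} - -13206}{-18811} = \left(\frac{254}{5} + 13206\right) \left(- \frac{1}{18811}\right) = \frac{66284}{5} \left(- \frac{1}{18811}\right) = - \frac{66284}{94055}$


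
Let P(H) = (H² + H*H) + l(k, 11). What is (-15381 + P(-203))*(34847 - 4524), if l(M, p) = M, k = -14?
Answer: 2032338429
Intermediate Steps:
P(H) = -14 + 2*H² (P(H) = (H² + H*H) - 14 = (H² + H²) - 14 = 2*H² - 14 = -14 + 2*H²)
(-15381 + P(-203))*(34847 - 4524) = (-15381 + (-14 + 2*(-203)²))*(34847 - 4524) = (-15381 + (-14 + 2*41209))*30323 = (-15381 + (-14 + 82418))*30323 = (-15381 + 82404)*30323 = 67023*30323 = 2032338429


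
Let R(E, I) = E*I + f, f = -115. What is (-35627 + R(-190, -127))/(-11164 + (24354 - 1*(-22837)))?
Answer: -11612/36027 ≈ -0.32231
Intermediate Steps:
R(E, I) = -115 + E*I (R(E, I) = E*I - 115 = -115 + E*I)
(-35627 + R(-190, -127))/(-11164 + (24354 - 1*(-22837))) = (-35627 + (-115 - 190*(-127)))/(-11164 + (24354 - 1*(-22837))) = (-35627 + (-115 + 24130))/(-11164 + (24354 + 22837)) = (-35627 + 24015)/(-11164 + 47191) = -11612/36027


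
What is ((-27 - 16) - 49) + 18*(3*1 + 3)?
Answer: 16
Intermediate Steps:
((-27 - 16) - 49) + 18*(3*1 + 3) = (-43 - 49) + 18*(3 + 3) = -92 + 18*6 = -92 + 108 = 16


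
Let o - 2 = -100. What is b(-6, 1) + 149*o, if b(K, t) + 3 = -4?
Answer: -14609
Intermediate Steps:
o = -98 (o = 2 - 100 = -98)
b(K, t) = -7 (b(K, t) = -3 - 4 = -7)
b(-6, 1) + 149*o = -7 + 149*(-98) = -7 - 14602 = -14609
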